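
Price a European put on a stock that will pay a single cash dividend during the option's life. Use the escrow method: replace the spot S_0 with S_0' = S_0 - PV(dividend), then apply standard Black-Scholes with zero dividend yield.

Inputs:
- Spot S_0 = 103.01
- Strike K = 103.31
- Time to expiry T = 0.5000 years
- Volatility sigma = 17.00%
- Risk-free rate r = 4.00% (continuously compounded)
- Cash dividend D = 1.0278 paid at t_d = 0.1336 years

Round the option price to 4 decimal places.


PV(D) = D * exp(-r * t_d) = 1.0278 * 0.99467025 = 1.02232209
S_0' = S_0 - PV(D) = 103.0100 - 1.02232209 = 101.98767791
d1 = (ln(S_0'/K) + (r + sigma^2/2)*T) / (sigma*sqrt(T)) = 0.11931657
d2 = d1 - sigma*sqrt(T) = -0.00089158
exp(-rT) = 0.98019867
N(-d1) = 0.45251228; N(-d2) = 0.50035569
P = K * exp(-rT) * N(-d2) - S_0' * N(-d1) = 103.3100 * 0.98019867 * 0.50035569 - 101.98767791 * 0.45251228 = 4.5175

Answer: Price = 4.5175


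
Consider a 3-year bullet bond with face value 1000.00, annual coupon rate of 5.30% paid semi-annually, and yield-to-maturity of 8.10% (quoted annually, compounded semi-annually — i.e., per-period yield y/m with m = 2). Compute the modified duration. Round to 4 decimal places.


Coupon per period c = face * coupon_rate / m = 26.500000
Periods per year m = 2; per-period yield y/m = 0.040500
Number of cashflows N = 6
Cashflows (t years, CF_t, discount factor 1/(1+y/m)^(m*t), PV):
  t = 0.5000: CF_t = 26.500000, DF = 0.961076, PV = 25.468525
  t = 1.0000: CF_t = 26.500000, DF = 0.923668, PV = 24.477198
  t = 1.5000: CF_t = 26.500000, DF = 0.887715, PV = 23.524458
  t = 2.0000: CF_t = 26.500000, DF = 0.853162, PV = 22.608801
  t = 2.5000: CF_t = 26.500000, DF = 0.819954, PV = 21.728785
  t = 3.0000: CF_t = 1026.500000, DF = 0.788039, PV = 808.921626
Price P = sum_t PV_t = 926.729394
First compute Macaulay numerator sum_t t * PV_t:
  t * PV_t at t = 0.5000: 12.734262
  t * PV_t at t = 1.0000: 24.477198
  t * PV_t at t = 1.5000: 35.286687
  t * PV_t at t = 2.0000: 45.217602
  t * PV_t at t = 2.5000: 54.321964
  t * PV_t at t = 3.0000: 2426.764879
Macaulay duration D = 2598.802593 / 926.729394 = 2.804273
Modified duration = D / (1 + y/m) = 2.804273 / (1 + 0.040500) = 2.695121

Answer: Modified duration = 2.6951


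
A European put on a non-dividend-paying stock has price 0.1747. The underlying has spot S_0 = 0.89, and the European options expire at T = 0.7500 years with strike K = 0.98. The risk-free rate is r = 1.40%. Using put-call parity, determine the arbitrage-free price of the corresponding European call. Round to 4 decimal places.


Answer: Call price = 0.0949

Derivation:
Put-call parity: C - P = S_0 * exp(-qT) - K * exp(-rT).
S_0 * exp(-qT) = 0.8900 * 1.00000000 = 0.89000000
K * exp(-rT) = 0.9800 * 0.98955493 = 0.96976383
C = P + S*exp(-qT) - K*exp(-rT)
C = 0.1747 + 0.89000000 - 0.96976383 = 0.0949


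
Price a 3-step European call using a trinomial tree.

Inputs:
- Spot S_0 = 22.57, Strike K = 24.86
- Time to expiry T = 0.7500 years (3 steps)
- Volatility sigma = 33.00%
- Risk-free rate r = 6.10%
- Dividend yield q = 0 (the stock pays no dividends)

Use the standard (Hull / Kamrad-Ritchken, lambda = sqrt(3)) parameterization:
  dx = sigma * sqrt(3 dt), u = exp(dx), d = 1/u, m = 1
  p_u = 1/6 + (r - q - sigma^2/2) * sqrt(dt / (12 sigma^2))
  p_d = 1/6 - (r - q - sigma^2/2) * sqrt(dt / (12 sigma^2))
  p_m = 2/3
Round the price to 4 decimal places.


Answer: Price = V(0,0) = 2.1494

Derivation:
dt = T/N = 0.250000; dx = sigma*sqrt(3*dt) = 0.285788
u = exp(dx) = 1.330811; d = 1/u = 0.751422
p_u = 0.169532, p_m = 0.666667, p_d = 0.163802
Discount per step: exp(-r*dt) = 0.984866
Stock lattice S(k, j) with j the centered position index:
  k=0: S(0,+0) = 22.5700
  k=1: S(1,-1) = 16.9596; S(1,+0) = 22.5700; S(1,+1) = 30.0364
  k=2: S(2,-2) = 12.7438; S(2,-1) = 16.9596; S(2,+0) = 22.5700; S(2,+1) = 30.0364; S(2,+2) = 39.9728
  k=3: S(3,-3) = 9.5760; S(3,-2) = 12.7438; S(3,-1) = 16.9596; S(3,+0) = 22.5700; S(3,+1) = 30.0364; S(3,+2) = 39.9728; S(3,+3) = 53.1962
Terminal payoffs V(N, j) = max(S_T - K, 0):
  V(3,-3) = 0.000000; V(3,-2) = 0.000000; V(3,-1) = 0.000000; V(3,+0) = 0.000000; V(3,+1) = 5.176400; V(3,+2) = 15.112765; V(3,+3) = 28.336188
Backward induction: V(k, j) = exp(-r*dt) * [p_u * V(k+1, j+1) + p_m * V(k+1, j) + p_d * V(k+1, j-1)]
  V(2,-2) = exp(-r*dt) * [p_u*0.000000 + p_m*0.000000 + p_d*0.000000] = 0.000000
  V(2,-1) = exp(-r*dt) * [p_u*0.000000 + p_m*0.000000 + p_d*0.000000] = 0.000000
  V(2,+0) = exp(-r*dt) * [p_u*5.176400 + p_m*0.000000 + p_d*0.000000] = 0.864282
  V(2,+1) = exp(-r*dt) * [p_u*15.112765 + p_m*5.176400 + p_d*0.000000] = 5.922021
  V(2,+2) = exp(-r*dt) * [p_u*28.336188 + p_m*15.112765 + p_d*5.176400] = 15.488942
  V(1,-1) = exp(-r*dt) * [p_u*0.864282 + p_m*0.000000 + p_d*0.000000] = 0.144306
  V(1,+0) = exp(-r*dt) * [p_u*5.922021 + p_m*0.864282 + p_d*0.000000] = 1.556243
  V(1,+1) = exp(-r*dt) * [p_u*15.488942 + p_m*5.922021 + p_d*0.864282] = 6.613815
  V(0,+0) = exp(-r*dt) * [p_u*6.613815 + p_m*1.556243 + p_d*0.144306] = 2.149354


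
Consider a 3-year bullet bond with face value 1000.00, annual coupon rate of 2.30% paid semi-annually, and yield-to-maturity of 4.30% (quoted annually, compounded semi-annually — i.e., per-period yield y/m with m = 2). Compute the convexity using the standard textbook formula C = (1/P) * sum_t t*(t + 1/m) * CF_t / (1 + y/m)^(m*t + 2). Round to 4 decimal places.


Coupon per period c = face * coupon_rate / m = 11.500000
Periods per year m = 2; per-period yield y/m = 0.021500
Number of cashflows N = 6
Cashflows (t years, CF_t, discount factor 1/(1+y/m)^(m*t), PV):
  t = 0.5000: CF_t = 11.500000, DF = 0.978953, PV = 11.257954
  t = 1.0000: CF_t = 11.500000, DF = 0.958348, PV = 11.021002
  t = 1.5000: CF_t = 11.500000, DF = 0.938177, PV = 10.789038
  t = 2.0000: CF_t = 11.500000, DF = 0.918431, PV = 10.561956
  t = 2.5000: CF_t = 11.500000, DF = 0.899100, PV = 10.339654
  t = 3.0000: CF_t = 1011.500000, DF = 0.880177, PV = 890.298540
Price P = sum_t PV_t = 944.268144
Convexity numerator sum_t t*(t + 1/m) * CF_t / (1+y/m)^(m*t + 2):
  t = 0.5000: term = 5.394519
  t = 1.0000: term = 15.842934
  t = 1.5000: term = 31.018961
  t = 2.0000: term = 50.610149
  t = 2.5000: term = 74.317400
  t = 3.0000: term = 8958.766522
Convexity = (1/P) * sum = 9135.950485 / 944.268144 = 9.675165

Answer: Convexity = 9.6752


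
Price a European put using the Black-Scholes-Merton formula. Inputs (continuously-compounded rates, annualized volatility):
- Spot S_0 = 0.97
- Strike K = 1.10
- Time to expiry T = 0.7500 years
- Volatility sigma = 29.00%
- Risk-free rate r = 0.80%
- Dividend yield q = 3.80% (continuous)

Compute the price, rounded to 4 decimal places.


d1 = (ln(S/K) + (r - q + 0.5*sigma^2) * T) / (sigma * sqrt(T)) = -0.46479439
d2 = d1 - sigma * sqrt(T) = -0.71594176
exp(-rT) = 0.99401796; exp(-qT) = 0.97190229
P = K * exp(-rT) * N(-d2) - S_0 * exp(-qT) * N(-d1)
N(-d1) = 0.67896065; N(-d2) = 0.76298634
P = 1.1000 * 0.99401796 * 0.76298634 - 0.9700 * 0.97190229 * 0.67896065 = 0.1942

Answer: Price = 0.1942


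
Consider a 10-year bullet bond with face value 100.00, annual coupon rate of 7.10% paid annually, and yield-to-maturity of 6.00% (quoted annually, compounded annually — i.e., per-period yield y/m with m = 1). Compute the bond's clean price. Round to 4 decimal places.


Answer: Price = 108.0961

Derivation:
Coupon per period c = face * coupon_rate / m = 7.100000
Periods per year m = 1; per-period yield y/m = 0.060000
Number of cashflows N = 10
Cashflows (t years, CF_t, discount factor 1/(1+y/m)^(m*t), PV):
  t = 1.0000: CF_t = 7.100000, DF = 0.943396, PV = 6.698113
  t = 2.0000: CF_t = 7.100000, DF = 0.889996, PV = 6.318975
  t = 3.0000: CF_t = 7.100000, DF = 0.839619, PV = 5.961297
  t = 4.0000: CF_t = 7.100000, DF = 0.792094, PV = 5.623865
  t = 5.0000: CF_t = 7.100000, DF = 0.747258, PV = 5.305533
  t = 6.0000: CF_t = 7.100000, DF = 0.704961, PV = 5.005220
  t = 7.0000: CF_t = 7.100000, DF = 0.665057, PV = 4.721906
  t = 8.0000: CF_t = 7.100000, DF = 0.627412, PV = 4.454628
  t = 9.0000: CF_t = 7.100000, DF = 0.591898, PV = 4.202479
  t = 10.0000: CF_t = 107.100000, DF = 0.558395, PV = 59.804081
Price P = sum_t PV_t = 108.096096


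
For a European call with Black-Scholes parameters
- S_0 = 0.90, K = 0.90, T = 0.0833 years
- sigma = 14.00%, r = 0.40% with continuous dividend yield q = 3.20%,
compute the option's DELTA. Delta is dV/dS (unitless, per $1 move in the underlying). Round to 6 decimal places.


Answer: Delta = 0.483744

Derivation:
d1 = -0.0375202612; d2 = -0.0779266963
phi(d1) = 0.3986615697; exp(-qT) = 0.9973379496; exp(-rT) = 0.9996668555
N(d1) = 0.4850350927
Delta = exp(-qT) * N(d1) = 0.9973379496 * 0.4850350927 = 0.483744


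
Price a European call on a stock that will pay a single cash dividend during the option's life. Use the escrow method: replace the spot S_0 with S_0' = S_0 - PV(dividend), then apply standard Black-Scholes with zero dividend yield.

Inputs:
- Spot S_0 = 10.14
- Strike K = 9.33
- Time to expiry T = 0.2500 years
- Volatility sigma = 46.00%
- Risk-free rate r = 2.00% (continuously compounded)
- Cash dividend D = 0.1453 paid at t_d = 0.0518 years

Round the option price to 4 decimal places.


PV(D) = D * exp(-r * t_d) = 0.1453 * 0.99896454 = 0.14514955
S_0' = S_0 - PV(D) = 10.1400 - 0.14514955 = 9.99485045
d1 = (ln(S_0'/K) + (r + sigma^2/2)*T) / (sigma*sqrt(T)) = 0.43602170
d2 = d1 - sigma*sqrt(T) = 0.20602170
exp(-rT) = 0.99501248
N(d1) = 0.66858951; N(d2) = 0.58161302
C = S_0' * N(d1) - K * exp(-rT) * N(d2) = 9.99485045 * 0.66858951 - 9.3300 * 0.99501248 * 0.58161302 = 1.2831

Answer: Price = 1.2831


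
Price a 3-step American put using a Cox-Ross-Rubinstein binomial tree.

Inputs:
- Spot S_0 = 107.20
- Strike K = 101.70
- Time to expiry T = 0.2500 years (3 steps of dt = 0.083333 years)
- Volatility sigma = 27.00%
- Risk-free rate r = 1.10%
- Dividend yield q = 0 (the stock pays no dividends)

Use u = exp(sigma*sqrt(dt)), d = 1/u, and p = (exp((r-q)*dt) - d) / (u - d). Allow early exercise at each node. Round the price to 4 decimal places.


dt = T/N = 0.083333
u = exp(sigma*sqrt(dt)) = 1.081060; d = 1/u = 0.925018
p = (exp((r-q)*dt) - d) / (u - d) = 0.486401
Discount per step: exp(-r*dt) = 0.999084
Stock lattice S(k, i) with i counting down-moves:
  k=0: S(0,0) = 107.2000
  k=1: S(1,0) = 115.8897; S(1,1) = 99.1619
  k=2: S(2,0) = 125.2837; S(2,1) = 107.2000; S(2,2) = 91.7265
  k=3: S(3,0) = 135.4392; S(3,1) = 115.8897; S(3,2) = 99.1619; S(3,3) = 84.8487
Terminal payoffs V(N, i) = max(K - S_T, 0):
  V(3,0) = 0.000000; V(3,1) = 0.000000; V(3,2) = 2.538091; V(3,3) = 16.851324
Backward induction: V(k, i) = exp(-r*dt) * [p * V(k+1, i) + (1-p) * V(k+1, i+1)]; then take max(V_cont, immediate exercise) for American.
  V(2,0) = exp(-r*dt) * [p*0.000000 + (1-p)*0.000000] = 0.000000; exercise = 0.000000; V(2,0) = max -> 0.000000
  V(2,1) = exp(-r*dt) * [p*0.000000 + (1-p)*2.538091] = 1.302365; exercise = 0.000000; V(2,1) = max -> 1.302365
  V(2,2) = exp(-r*dt) * [p*2.538091 + (1-p)*16.851324] = 9.880285; exercise = 9.973468; V(2,2) = max -> 9.973468
  V(1,0) = exp(-r*dt) * [p*0.000000 + (1-p)*1.302365] = 0.668280; exercise = 0.000000; V(1,0) = max -> 0.668280
  V(1,1) = exp(-r*dt) * [p*1.302365 + (1-p)*9.973468] = 5.750557; exercise = 2.538091; V(1,1) = max -> 5.750557
  V(0,0) = exp(-r*dt) * [p*0.668280 + (1-p)*5.750557] = 3.275526; exercise = 0.000000; V(0,0) = max -> 3.275526

Answer: Price = V(0,0) = 3.2755


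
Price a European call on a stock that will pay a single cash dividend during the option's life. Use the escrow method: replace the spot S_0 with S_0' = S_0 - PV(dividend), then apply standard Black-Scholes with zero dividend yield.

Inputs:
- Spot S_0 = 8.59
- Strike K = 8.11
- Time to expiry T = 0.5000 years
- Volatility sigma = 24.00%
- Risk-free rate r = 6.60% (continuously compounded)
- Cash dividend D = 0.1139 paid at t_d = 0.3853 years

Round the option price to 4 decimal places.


PV(D) = D * exp(-r * t_d) = 0.1139 * 0.97489081 = 0.11104006
S_0' = S_0 - PV(D) = 8.5900 - 0.11104006 = 8.47895994
d1 = (ln(S_0'/K) + (r + sigma^2/2)*T) / (sigma*sqrt(T)) = 0.54146658
d2 = d1 - sigma*sqrt(T) = 0.37176095
exp(-rT) = 0.96753856
N(d1) = 0.70590699; N(d2) = 0.64496458
C = S_0' * N(d1) - K * exp(-rT) * N(d2) = 8.47895994 * 0.70590699 - 8.1100 * 0.96753856 * 0.64496458 = 0.9245

Answer: Price = 0.9245


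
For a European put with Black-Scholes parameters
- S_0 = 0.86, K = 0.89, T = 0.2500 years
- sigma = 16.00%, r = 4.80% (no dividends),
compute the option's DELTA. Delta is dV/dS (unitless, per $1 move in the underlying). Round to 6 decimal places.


d1 = -0.2386134185; d2 = -0.3186134185
phi(d1) = 0.3877452547; exp(-qT) = 1.0000000000; exp(-rT) = 0.9880717129
N(-d1) = 0.5942973204
Delta = -exp(-qT) * N(-d1) = -1.0000000000 * 0.5942973204 = -0.594297

Answer: Delta = -0.594297


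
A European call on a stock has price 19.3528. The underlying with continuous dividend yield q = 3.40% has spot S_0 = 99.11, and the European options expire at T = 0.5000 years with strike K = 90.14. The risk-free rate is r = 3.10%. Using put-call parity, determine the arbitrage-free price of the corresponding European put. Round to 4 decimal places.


Put-call parity: C - P = S_0 * exp(-qT) - K * exp(-rT).
S_0 * exp(-qT) = 99.1100 * 0.98314368 = 97.43937058
K * exp(-rT) = 90.1400 * 0.98461951 = 88.75360234
P = C - S*exp(-qT) + K*exp(-rT)
P = 19.3528 - 97.43937058 + 88.75360234 = 10.6670

Answer: Put price = 10.6670


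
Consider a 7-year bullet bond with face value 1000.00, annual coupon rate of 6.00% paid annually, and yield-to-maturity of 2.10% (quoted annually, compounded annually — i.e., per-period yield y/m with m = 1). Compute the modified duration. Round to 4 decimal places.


Coupon per period c = face * coupon_rate / m = 60.000000
Periods per year m = 1; per-period yield y/m = 0.021000
Number of cashflows N = 7
Cashflows (t years, CF_t, discount factor 1/(1+y/m)^(m*t), PV):
  t = 1.0000: CF_t = 60.000000, DF = 0.979432, PV = 58.765916
  t = 2.0000: CF_t = 60.000000, DF = 0.959287, PV = 57.557214
  t = 3.0000: CF_t = 60.000000, DF = 0.939556, PV = 56.373373
  t = 4.0000: CF_t = 60.000000, DF = 0.920231, PV = 55.213882
  t = 5.0000: CF_t = 60.000000, DF = 0.901304, PV = 54.078239
  t = 6.0000: CF_t = 60.000000, DF = 0.882766, PV = 52.965954
  t = 7.0000: CF_t = 1060.000000, DF = 0.864609, PV = 916.485653
Price P = sum_t PV_t = 1251.440231
First compute Macaulay numerator sum_t t * PV_t:
  t * PV_t at t = 1.0000: 58.765916
  t * PV_t at t = 2.0000: 115.114429
  t * PV_t at t = 3.0000: 169.120120
  t * PV_t at t = 4.0000: 220.855528
  t * PV_t at t = 5.0000: 270.391194
  t * PV_t at t = 6.0000: 317.795723
  t * PV_t at t = 7.0000: 6415.399570
Macaulay duration D = 7567.442479 / 1251.440231 = 6.046987
Modified duration = D / (1 + y/m) = 6.046987 / (1 + 0.021000) = 5.922612

Answer: Modified duration = 5.9226


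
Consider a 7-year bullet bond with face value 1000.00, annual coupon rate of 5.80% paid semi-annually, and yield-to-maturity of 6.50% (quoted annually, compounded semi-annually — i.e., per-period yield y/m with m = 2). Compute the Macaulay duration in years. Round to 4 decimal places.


Coupon per period c = face * coupon_rate / m = 29.000000
Periods per year m = 2; per-period yield y/m = 0.032500
Number of cashflows N = 14
Cashflows (t years, CF_t, discount factor 1/(1+y/m)^(m*t), PV):
  t = 0.5000: CF_t = 29.000000, DF = 0.968523, PV = 28.087167
  t = 1.0000: CF_t = 29.000000, DF = 0.938037, PV = 27.203067
  t = 1.5000: CF_t = 29.000000, DF = 0.908510, PV = 26.346796
  t = 2.0000: CF_t = 29.000000, DF = 0.879913, PV = 25.517478
  t = 2.5000: CF_t = 29.000000, DF = 0.852216, PV = 24.714265
  t = 3.0000: CF_t = 29.000000, DF = 0.825391, PV = 23.936334
  t = 3.5000: CF_t = 29.000000, DF = 0.799410, PV = 23.182890
  t = 4.0000: CF_t = 29.000000, DF = 0.774247, PV = 22.453162
  t = 4.5000: CF_t = 29.000000, DF = 0.749876, PV = 21.746404
  t = 5.0000: CF_t = 29.000000, DF = 0.726272, PV = 21.061893
  t = 5.5000: CF_t = 29.000000, DF = 0.703411, PV = 20.398927
  t = 6.0000: CF_t = 29.000000, DF = 0.681270, PV = 19.756831
  t = 6.5000: CF_t = 29.000000, DF = 0.659826, PV = 19.134945
  t = 7.0000: CF_t = 1029.000000, DF = 0.639056, PV = 657.588985
Price P = sum_t PV_t = 961.129146
Macaulay numerator sum_t t * PV_t:
  t * PV_t at t = 0.5000: 14.043584
  t * PV_t at t = 1.0000: 27.203067
  t * PV_t at t = 1.5000: 39.520195
  t * PV_t at t = 2.0000: 51.034957
  t * PV_t at t = 2.5000: 61.785662
  t * PV_t at t = 3.0000: 71.809002
  t * PV_t at t = 3.5000: 81.140115
  t * PV_t at t = 4.0000: 89.812649
  t * PV_t at t = 4.5000: 97.858819
  t * PV_t at t = 5.0000: 105.309463
  t * PV_t at t = 5.5000: 112.194101
  t * PV_t at t = 6.0000: 118.540983
  t * PV_t at t = 6.5000: 124.377141
  t * PV_t at t = 7.0000: 4603.122898
Macaulay duration D = (sum_t t * PV_t) / P = 5597.752636 / 961.129146 = 5.824142

Answer: Macaulay duration = 5.8241 years


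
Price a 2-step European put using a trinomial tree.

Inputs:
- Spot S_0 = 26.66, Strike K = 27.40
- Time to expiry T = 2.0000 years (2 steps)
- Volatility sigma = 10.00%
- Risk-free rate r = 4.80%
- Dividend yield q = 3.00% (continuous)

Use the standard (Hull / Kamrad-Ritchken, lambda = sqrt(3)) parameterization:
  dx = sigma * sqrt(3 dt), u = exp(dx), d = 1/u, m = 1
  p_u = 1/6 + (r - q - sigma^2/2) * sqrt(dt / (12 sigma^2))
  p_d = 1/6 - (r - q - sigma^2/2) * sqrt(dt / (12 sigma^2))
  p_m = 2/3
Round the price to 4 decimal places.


dt = T/N = 1.000000; dx = sigma*sqrt(3*dt) = 0.173205
u = exp(dx) = 1.189110; d = 1/u = 0.840965
p_u = 0.204194, p_m = 0.666667, p_d = 0.129139
Discount per step: exp(-r*dt) = 0.953134
Stock lattice S(k, j) with j the centered position index:
  k=0: S(0,+0) = 26.6600
  k=1: S(1,-1) = 22.4201; S(1,+0) = 26.6600; S(1,+1) = 31.7017
  k=2: S(2,-2) = 18.8545; S(2,-1) = 22.4201; S(2,+0) = 26.6600; S(2,+1) = 31.7017; S(2,+2) = 37.6968
Terminal payoffs V(N, j) = max(K - S_T, 0):
  V(2,-2) = 8.545452; V(2,-1) = 4.979870; V(2,+0) = 0.740000; V(2,+1) = 0.000000; V(2,+2) = 0.000000
Backward induction: V(k, j) = exp(-r*dt) * [p_u * V(k+1, j+1) + p_m * V(k+1, j) + p_d * V(k+1, j-1)]
  V(1,-1) = exp(-r*dt) * [p_u*0.740000 + p_m*4.979870 + p_d*8.545452] = 4.360175
  V(1,+0) = exp(-r*dt) * [p_u*0.000000 + p_m*0.740000 + p_d*4.979870] = 1.083168
  V(1,+1) = exp(-r*dt) * [p_u*0.000000 + p_m*0.000000 + p_d*0.740000] = 0.091084
  V(0,+0) = exp(-r*dt) * [p_u*0.091084 + p_m*1.083168 + p_d*4.360175] = 1.242676

Answer: Price = V(0,0) = 1.2427


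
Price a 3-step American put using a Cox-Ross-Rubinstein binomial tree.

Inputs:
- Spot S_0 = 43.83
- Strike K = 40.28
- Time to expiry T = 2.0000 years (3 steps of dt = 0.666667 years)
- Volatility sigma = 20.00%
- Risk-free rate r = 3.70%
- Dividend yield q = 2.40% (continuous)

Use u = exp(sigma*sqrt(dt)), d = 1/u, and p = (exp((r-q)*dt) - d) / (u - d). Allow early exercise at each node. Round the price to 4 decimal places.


dt = T/N = 0.666667
u = exp(sigma*sqrt(dt)) = 1.177389; d = 1/u = 0.849337
p = (exp((r-q)*dt) - d) / (u - d) = 0.485799
Discount per step: exp(-r*dt) = 0.975635
Stock lattice S(k, i) with i counting down-moves:
  k=0: S(0,0) = 43.8300
  k=1: S(1,0) = 51.6050; S(1,1) = 37.2264
  k=2: S(2,0) = 60.7591; S(2,1) = 43.8300; S(2,2) = 31.6178
  k=3: S(3,0) = 71.5371; S(3,1) = 51.6050; S(3,2) = 37.2264; S(3,3) = 26.8542
Terminal payoffs V(N, i) = max(K - S_T, 0):
  V(3,0) = 0.000000; V(3,1) = 0.000000; V(3,2) = 3.053562; V(3,3) = 13.425845
Backward induction: V(k, i) = exp(-r*dt) * [p * V(k+1, i) + (1-p) * V(k+1, i+1)]; then take max(V_cont, immediate exercise) for American.
  V(2,0) = exp(-r*dt) * [p*0.000000 + (1-p)*0.000000] = 0.000000; exercise = 0.000000; V(2,0) = max -> 0.000000
  V(2,1) = exp(-r*dt) * [p*0.000000 + (1-p)*3.053562] = 1.531888; exercise = 0.000000; V(2,1) = max -> 1.531888
  V(2,2) = exp(-r*dt) * [p*3.053562 + (1-p)*13.425845] = 8.182651; exercise = 8.662212; V(2,2) = max -> 8.662212
  V(1,0) = exp(-r*dt) * [p*0.000000 + (1-p)*1.531888] = 0.768506; exercise = 0.000000; V(1,0) = max -> 0.768506
  V(1,1) = exp(-r*dt) * [p*1.531888 + (1-p)*8.662212] = 5.071651; exercise = 3.053562; V(1,1) = max -> 5.071651
  V(0,0) = exp(-r*dt) * [p*0.768506 + (1-p)*5.071651] = 2.908551; exercise = 0.000000; V(0,0) = max -> 2.908551

Answer: Price = V(0,0) = 2.9086


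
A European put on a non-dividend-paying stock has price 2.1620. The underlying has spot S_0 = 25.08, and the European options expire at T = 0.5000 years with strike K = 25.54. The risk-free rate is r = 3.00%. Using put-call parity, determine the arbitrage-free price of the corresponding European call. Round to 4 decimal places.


Answer: Call price = 2.0822

Derivation:
Put-call parity: C - P = S_0 * exp(-qT) - K * exp(-rT).
S_0 * exp(-qT) = 25.0800 * 1.00000000 = 25.08000000
K * exp(-rT) = 25.5400 * 0.98511194 = 25.15975894
C = P + S*exp(-qT) - K*exp(-rT)
C = 2.1620 + 25.08000000 - 25.15975894 = 2.0822


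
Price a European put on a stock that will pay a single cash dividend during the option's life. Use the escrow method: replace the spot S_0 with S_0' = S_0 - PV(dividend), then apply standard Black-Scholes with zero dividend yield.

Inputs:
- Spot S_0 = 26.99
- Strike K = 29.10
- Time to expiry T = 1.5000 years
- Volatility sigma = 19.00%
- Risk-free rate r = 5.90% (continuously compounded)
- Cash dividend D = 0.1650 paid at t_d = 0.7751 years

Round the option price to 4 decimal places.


Answer: Price = 2.3789

Derivation:
PV(D) = D * exp(-r * t_d) = 0.1650 * 0.95529900 = 0.15762433
S_0' = S_0 - PV(D) = 26.9900 - 0.15762433 = 26.83237567
d1 = (ln(S_0'/K) + (r + sigma^2/2)*T) / (sigma*sqrt(T)) = 0.14802667
d2 = d1 - sigma*sqrt(T) = -0.08467486
exp(-rT) = 0.91530311
N(-d1) = 0.44116086; N(-d2) = 0.53374006
P = K * exp(-rT) * N(-d2) - S_0' * N(-d1) = 29.1000 * 0.91530311 * 0.53374006 - 26.83237567 * 0.44116086 = 2.3789


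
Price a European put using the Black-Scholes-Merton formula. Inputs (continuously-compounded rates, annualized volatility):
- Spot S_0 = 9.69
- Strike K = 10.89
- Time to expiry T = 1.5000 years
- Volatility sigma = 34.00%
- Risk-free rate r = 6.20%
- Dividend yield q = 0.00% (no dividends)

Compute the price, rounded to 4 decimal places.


Answer: Price = 1.7364

Derivation:
d1 = (ln(S/K) + (r - q + 0.5*sigma^2) * T) / (sigma * sqrt(T)) = 0.15117071
d2 = d1 - sigma * sqrt(T) = -0.26524254
exp(-rT) = 0.91119350; exp(-qT) = 1.00000000
P = K * exp(-rT) * N(-d2) - S_0 * exp(-qT) * N(-d1)
N(-d1) = 0.43992053; N(-d2) = 0.60458869
P = 10.8900 * 0.91119350 * 0.60458869 - 9.6900 * 1.00000000 * 0.43992053 = 1.7364


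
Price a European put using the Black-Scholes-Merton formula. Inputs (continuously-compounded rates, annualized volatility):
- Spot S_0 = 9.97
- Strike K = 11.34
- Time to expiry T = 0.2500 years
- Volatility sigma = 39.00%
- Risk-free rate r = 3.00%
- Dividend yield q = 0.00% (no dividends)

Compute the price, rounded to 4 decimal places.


Answer: Price = 1.6206

Derivation:
d1 = (ln(S/K) + (r - q + 0.5*sigma^2) * T) / (sigma * sqrt(T)) = -0.52432418
d2 = d1 - sigma * sqrt(T) = -0.71932418
exp(-rT) = 0.99252805; exp(-qT) = 1.00000000
P = K * exp(-rT) * N(-d2) - S_0 * exp(-qT) * N(-d1)
N(-d1) = 0.69997346; N(-d2) = 0.76402940
P = 11.3400 * 0.99252805 * 0.76402940 - 9.9700 * 1.00000000 * 0.69997346 = 1.6206


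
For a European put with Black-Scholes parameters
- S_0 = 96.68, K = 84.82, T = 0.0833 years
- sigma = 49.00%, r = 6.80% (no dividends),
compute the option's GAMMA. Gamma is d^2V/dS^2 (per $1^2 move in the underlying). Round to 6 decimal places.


d1 = 1.0361840089; d2 = 0.8947614859
phi(d1) = 0.2332190395; exp(-qT) = 1.0000000000; exp(-rT) = 0.9943516125
Gamma = exp(-qT) * phi(d1) / (S * sigma * sqrt(T)) = 1.0000000000 * 0.2332190395 / (96.6800 * 0.4900 * 0.2886173938) = 0.017057

Answer: Gamma = 0.017057


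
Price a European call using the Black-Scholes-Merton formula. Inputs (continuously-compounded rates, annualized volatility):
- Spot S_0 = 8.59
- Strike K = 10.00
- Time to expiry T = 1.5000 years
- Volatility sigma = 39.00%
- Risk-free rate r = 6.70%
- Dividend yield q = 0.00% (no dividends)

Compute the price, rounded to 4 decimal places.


d1 = (ln(S/K) + (r - q + 0.5*sigma^2) * T) / (sigma * sqrt(T)) = 0.13103439
d2 = d1 - sigma * sqrt(T) = -0.34661611
exp(-rT) = 0.90438511; exp(-qT) = 1.00000000
C = S_0 * exp(-qT) * N(d1) - K * exp(-rT) * N(d2)
N(d1) = 0.55212595; N(d2) = 0.36443987
C = 8.5900 * 1.00000000 * 0.55212595 - 10.0000 * 0.90438511 * 0.36443987 = 1.4468

Answer: Price = 1.4468


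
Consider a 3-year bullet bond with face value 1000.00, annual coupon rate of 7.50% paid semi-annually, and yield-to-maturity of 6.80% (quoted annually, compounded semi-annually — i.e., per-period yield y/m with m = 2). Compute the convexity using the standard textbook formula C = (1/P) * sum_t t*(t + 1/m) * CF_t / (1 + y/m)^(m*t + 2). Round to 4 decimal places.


Answer: Convexity = 8.7114

Derivation:
Coupon per period c = face * coupon_rate / m = 37.500000
Periods per year m = 2; per-period yield y/m = 0.034000
Number of cashflows N = 6
Cashflows (t years, CF_t, discount factor 1/(1+y/m)^(m*t), PV):
  t = 0.5000: CF_t = 37.500000, DF = 0.967118, PV = 36.266925
  t = 1.0000: CF_t = 37.500000, DF = 0.935317, PV = 35.074395
  t = 1.5000: CF_t = 37.500000, DF = 0.904562, PV = 33.921078
  t = 2.0000: CF_t = 37.500000, DF = 0.874818, PV = 32.805685
  t = 2.5000: CF_t = 37.500000, DF = 0.846052, PV = 31.726968
  t = 3.0000: CF_t = 1037.500000, DF = 0.818233, PV = 848.916301
Price P = sum_t PV_t = 1018.711352
Convexity numerator sum_t t*(t + 1/m) * CF_t / (1+y/m)^(m*t + 2):
  t = 0.5000: term = 16.960539
  t = 1.0000: term = 49.208528
  t = 1.5000: term = 95.180905
  t = 2.0000: term = 153.418609
  t = 2.5000: term = 222.560844
  t = 3.0000: term = 8337.063213
Convexity = (1/P) * sum = 8874.392637 / 1018.711352 = 8.711391


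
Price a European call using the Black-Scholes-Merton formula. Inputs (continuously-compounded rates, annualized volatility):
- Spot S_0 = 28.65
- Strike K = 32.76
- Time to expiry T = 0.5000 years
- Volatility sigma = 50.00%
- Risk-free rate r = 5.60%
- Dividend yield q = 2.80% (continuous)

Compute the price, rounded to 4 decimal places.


d1 = (ln(S/K) + (r - q + 0.5*sigma^2) * T) / (sigma * sqrt(T)) = -0.16278960
d2 = d1 - sigma * sqrt(T) = -0.51634299
exp(-rT) = 0.97238837; exp(-qT) = 0.98609754
C = S_0 * exp(-qT) * N(d1) - K * exp(-rT) * N(d2)
N(d1) = 0.43534205; N(d2) = 0.30280744
C = 28.6500 * 0.98609754 * 0.43534205 - 32.7600 * 0.97238837 * 0.30280744 = 2.6531

Answer: Price = 2.6531


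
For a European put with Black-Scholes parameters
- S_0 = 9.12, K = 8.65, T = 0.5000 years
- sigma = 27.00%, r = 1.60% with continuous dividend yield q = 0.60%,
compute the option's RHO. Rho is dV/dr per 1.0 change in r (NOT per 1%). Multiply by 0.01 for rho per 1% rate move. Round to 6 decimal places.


Answer: Rho = -1.792016

Derivation:
d1 = 0.3987845661; d2 = 0.2078657351
phi(d1) = 0.3684489549; exp(-qT) = 0.9970044955; exp(-rT) = 0.9920319148
N(-d2) = 0.4176669021
Rho = -K*T*exp(-rT)*N(-d2) = -8.6500 * 0.5000 * 0.9920319148 * 0.4176669021 = -1.792016


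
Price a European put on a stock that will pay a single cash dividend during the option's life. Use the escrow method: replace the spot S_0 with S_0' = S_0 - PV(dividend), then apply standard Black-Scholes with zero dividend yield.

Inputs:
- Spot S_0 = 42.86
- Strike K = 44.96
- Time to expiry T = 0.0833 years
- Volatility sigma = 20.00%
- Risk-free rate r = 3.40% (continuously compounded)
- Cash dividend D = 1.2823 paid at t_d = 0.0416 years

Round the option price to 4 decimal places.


Answer: Price = 3.3655

Derivation:
PV(D) = D * exp(-r * t_d) = 1.2823 * 0.99858660 = 1.28048760
S_0' = S_0 - PV(D) = 42.8600 - 1.28048760 = 41.57951240
d1 = (ln(S_0'/K) + (r + sigma^2/2)*T) / (sigma*sqrt(T)) = -1.27621293
d2 = d1 - sigma*sqrt(T) = -1.33393641
exp(-rT) = 0.99717181
N(-d1) = 0.89905987; N(-d2) = 0.90888765
P = K * exp(-rT) * N(-d2) - S_0' * N(-d1) = 44.9600 * 0.99717181 * 0.90888765 - 41.57951240 * 0.89905987 = 3.3655


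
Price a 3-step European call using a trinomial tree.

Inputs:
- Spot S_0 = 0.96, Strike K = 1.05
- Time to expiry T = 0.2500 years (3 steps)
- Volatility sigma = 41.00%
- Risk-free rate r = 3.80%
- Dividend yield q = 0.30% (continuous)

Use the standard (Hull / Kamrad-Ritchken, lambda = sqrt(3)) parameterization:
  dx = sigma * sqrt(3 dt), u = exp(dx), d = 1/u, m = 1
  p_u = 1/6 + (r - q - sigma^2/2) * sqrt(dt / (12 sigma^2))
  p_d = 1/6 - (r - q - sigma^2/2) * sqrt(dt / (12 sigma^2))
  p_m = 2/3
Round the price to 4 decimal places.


Answer: Price = V(0,0) = 0.0503

Derivation:
dt = T/N = 0.083333; dx = sigma*sqrt(3*dt) = 0.205000
u = exp(dx) = 1.227525; d = 1/u = 0.814647
p_u = 0.156697, p_m = 0.666667, p_d = 0.176636
Discount per step: exp(-r*dt) = 0.996838
Stock lattice S(k, j) with j the centered position index:
  k=0: S(0,+0) = 0.9600
  k=1: S(1,-1) = 0.7821; S(1,+0) = 0.9600; S(1,+1) = 1.1784
  k=2: S(2,-2) = 0.6371; S(2,-1) = 0.7821; S(2,+0) = 0.9600; S(2,+1) = 1.1784; S(2,+2) = 1.4465
  k=3: S(3,-3) = 0.5190; S(3,-2) = 0.6371; S(3,-1) = 0.7821; S(3,+0) = 0.9600; S(3,+1) = 1.1784; S(3,+2) = 1.4465; S(3,+3) = 1.7757
Terminal payoffs V(N, j) = max(S_T - K, 0):
  V(3,-3) = 0.000000; V(3,-2) = 0.000000; V(3,-1) = 0.000000; V(3,+0) = 0.000000; V(3,+1) = 0.128424; V(3,+2) = 0.396545; V(3,+3) = 0.725670
Backward induction: V(k, j) = exp(-r*dt) * [p_u * V(k+1, j+1) + p_m * V(k+1, j) + p_d * V(k+1, j-1)]
  V(2,-2) = exp(-r*dt) * [p_u*0.000000 + p_m*0.000000 + p_d*0.000000] = 0.000000
  V(2,-1) = exp(-r*dt) * [p_u*0.000000 + p_m*0.000000 + p_d*0.000000] = 0.000000
  V(2,+0) = exp(-r*dt) * [p_u*0.128424 + p_m*0.000000 + p_d*0.000000] = 0.020060
  V(2,+1) = exp(-r*dt) * [p_u*0.396545 + p_m*0.128424 + p_d*0.000000] = 0.147286
  V(2,+2) = exp(-r*dt) * [p_u*0.725670 + p_m*0.396545 + p_d*0.128424] = 0.399491
  V(1,-1) = exp(-r*dt) * [p_u*0.020060 + p_m*0.000000 + p_d*0.000000] = 0.003133
  V(1,+0) = exp(-r*dt) * [p_u*0.147286 + p_m*0.020060 + p_d*0.000000] = 0.036337
  V(1,+1) = exp(-r*dt) * [p_u*0.399491 + p_m*0.147286 + p_d*0.020060] = 0.163814
  V(0,+0) = exp(-r*dt) * [p_u*0.163814 + p_m*0.036337 + p_d*0.003133] = 0.050288


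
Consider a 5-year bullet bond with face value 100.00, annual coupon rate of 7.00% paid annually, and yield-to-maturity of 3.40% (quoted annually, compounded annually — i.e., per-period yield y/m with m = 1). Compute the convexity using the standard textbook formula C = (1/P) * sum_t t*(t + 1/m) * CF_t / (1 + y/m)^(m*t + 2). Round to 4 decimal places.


Coupon per period c = face * coupon_rate / m = 7.000000
Periods per year m = 1; per-period yield y/m = 0.034000
Number of cashflows N = 5
Cashflows (t years, CF_t, discount factor 1/(1+y/m)^(m*t), PV):
  t = 1.0000: CF_t = 7.000000, DF = 0.967118, PV = 6.769826
  t = 2.0000: CF_t = 7.000000, DF = 0.935317, PV = 6.547220
  t = 3.0000: CF_t = 7.000000, DF = 0.904562, PV = 6.331935
  t = 4.0000: CF_t = 7.000000, DF = 0.874818, PV = 6.123728
  t = 5.0000: CF_t = 107.000000, DF = 0.846052, PV = 90.527616
Price P = sum_t PV_t = 116.300325
Convexity numerator sum_t t*(t + 1/m) * CF_t / (1+y/m)^(m*t + 2):
  t = 1.0000: term = 12.663869
  t = 2.0000: term = 36.742367
  t = 3.0000: term = 71.068409
  t = 4.0000: term = 114.552561
  t = 5.0000: term = 2540.161101
Convexity = (1/P) * sum = 2775.188307 / 116.300325 = 23.862258

Answer: Convexity = 23.8623


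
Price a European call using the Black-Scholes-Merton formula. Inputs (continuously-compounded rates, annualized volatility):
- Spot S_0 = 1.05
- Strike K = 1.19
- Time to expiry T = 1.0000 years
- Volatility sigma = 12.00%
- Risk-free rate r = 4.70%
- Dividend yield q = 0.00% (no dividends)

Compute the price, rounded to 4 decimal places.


d1 = (ln(S/K) + (r - q + 0.5*sigma^2) * T) / (sigma * sqrt(T)) = -0.59135952
d2 = d1 - sigma * sqrt(T) = -0.71135952
exp(-rT) = 0.95408740; exp(-qT) = 1.00000000
C = S_0 * exp(-qT) * N(d1) - K * exp(-rT) * N(d2)
N(d1) = 0.27713978; N(d2) = 0.23843074
C = 1.0500 * 1.00000000 * 0.27713978 - 1.1900 * 0.95408740 * 0.23843074 = 0.0203

Answer: Price = 0.0203


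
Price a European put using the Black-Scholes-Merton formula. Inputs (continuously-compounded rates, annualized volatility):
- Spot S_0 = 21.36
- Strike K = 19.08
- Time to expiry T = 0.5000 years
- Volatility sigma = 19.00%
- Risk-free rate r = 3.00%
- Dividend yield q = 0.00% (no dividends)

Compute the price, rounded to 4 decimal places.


Answer: Price = 0.2453

Derivation:
d1 = (ln(S/K) + (r - q + 0.5*sigma^2) * T) / (sigma * sqrt(T)) = 1.01901045
d2 = d1 - sigma * sqrt(T) = 0.88466016
exp(-rT) = 0.98511194; exp(-qT) = 1.00000000
P = K * exp(-rT) * N(-d2) - S_0 * exp(-qT) * N(-d1)
N(-d1) = 0.15409900; N(-d2) = 0.18816997
P = 19.0800 * 0.98511194 * 0.18816997 - 21.3600 * 1.00000000 * 0.15409900 = 0.2453


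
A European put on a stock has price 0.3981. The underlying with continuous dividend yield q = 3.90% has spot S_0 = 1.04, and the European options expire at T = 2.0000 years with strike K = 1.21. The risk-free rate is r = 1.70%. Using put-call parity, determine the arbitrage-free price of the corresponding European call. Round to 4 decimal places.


Put-call parity: C - P = S_0 * exp(-qT) - K * exp(-rT).
S_0 * exp(-qT) = 1.0400 * 0.92496443 = 0.96196300
K * exp(-rT) = 1.2100 * 0.96657150 = 1.16955152
C = P + S*exp(-qT) - K*exp(-rT)
C = 0.3981 + 0.96196300 - 1.16955152 = 0.1905

Answer: Call price = 0.1905


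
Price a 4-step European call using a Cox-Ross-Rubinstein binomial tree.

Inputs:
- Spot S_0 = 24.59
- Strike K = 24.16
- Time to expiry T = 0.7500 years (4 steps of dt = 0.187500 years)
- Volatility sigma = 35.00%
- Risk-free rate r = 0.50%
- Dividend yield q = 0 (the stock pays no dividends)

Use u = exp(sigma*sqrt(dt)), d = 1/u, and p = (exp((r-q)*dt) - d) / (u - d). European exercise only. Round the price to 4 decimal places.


Answer: Price = V(0,0) = 3.0969

Derivation:
dt = T/N = 0.187500
u = exp(sigma*sqrt(dt)) = 1.163642; d = 1/u = 0.859371
p = (exp((r-q)*dt) - d) / (u - d) = 0.465266
Discount per step: exp(-r*dt) = 0.999063
Stock lattice S(k, i) with i counting down-moves:
  k=0: S(0,0) = 24.5900
  k=1: S(1,0) = 28.6139; S(1,1) = 21.1319
  k=2: S(2,0) = 33.2964; S(2,1) = 24.5900; S(2,2) = 18.1602
  k=3: S(3,0) = 38.7451; S(3,1) = 28.6139; S(3,2) = 21.1319; S(3,3) = 15.6063
  k=4: S(4,0) = 45.0854; S(4,1) = 33.2964; S(4,2) = 24.5900; S(4,3) = 18.1602; S(4,4) = 13.4116
Terminal payoffs V(N, i) = max(S_T - K, 0):
  V(4,0) = 20.925363; V(4,1) = 9.136382; V(4,2) = 0.430000; V(4,3) = 0.000000; V(4,4) = 0.000000
Backward induction: V(k, i) = exp(-r*dt) * [p * V(k+1, i) + (1-p) * V(k+1, i+1)].
  V(3,0) = exp(-r*dt) * [p*20.925363 + (1-p)*9.136382] = 14.607697
  V(3,1) = exp(-r*dt) * [p*9.136382 + (1-p)*0.430000] = 4.476588
  V(3,2) = exp(-r*dt) * [p*0.430000 + (1-p)*0.000000] = 0.199877
  V(3,3) = exp(-r*dt) * [p*0.000000 + (1-p)*0.000000] = 0.000000
  V(2,0) = exp(-r*dt) * [p*14.607697 + (1-p)*4.476588] = 9.181640
  V(2,1) = exp(-r*dt) * [p*4.476588 + (1-p)*0.199877] = 2.187635
  V(2,2) = exp(-r*dt) * [p*0.199877 + (1-p)*0.000000] = 0.092909
  V(1,0) = exp(-r*dt) * [p*9.181640 + (1-p)*2.187635] = 5.436610
  V(1,1) = exp(-r*dt) * [p*2.187635 + (1-p)*0.092909] = 1.066514
  V(0,0) = exp(-r*dt) * [p*5.436610 + (1-p)*1.066514] = 3.096868


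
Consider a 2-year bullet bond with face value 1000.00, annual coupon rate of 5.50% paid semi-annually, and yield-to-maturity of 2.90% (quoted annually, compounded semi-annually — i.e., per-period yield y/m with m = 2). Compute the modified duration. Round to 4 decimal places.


Answer: Modified duration = 1.8958

Derivation:
Coupon per period c = face * coupon_rate / m = 27.500000
Periods per year m = 2; per-period yield y/m = 0.014500
Number of cashflows N = 4
Cashflows (t years, CF_t, discount factor 1/(1+y/m)^(m*t), PV):
  t = 0.5000: CF_t = 27.500000, DF = 0.985707, PV = 27.106949
  t = 1.0000: CF_t = 27.500000, DF = 0.971619, PV = 26.719516
  t = 1.5000: CF_t = 27.500000, DF = 0.957732, PV = 26.337621
  t = 2.0000: CF_t = 1027.500000, DF = 0.944043, PV = 970.004223
Price P = sum_t PV_t = 1050.168309
First compute Macaulay numerator sum_t t * PV_t:
  t * PV_t at t = 0.5000: 13.553475
  t * PV_t at t = 1.0000: 26.719516
  t * PV_t at t = 1.5000: 39.506431
  t * PV_t at t = 2.0000: 1940.008446
Macaulay duration D = 2019.787868 / 1050.168309 = 1.923299
Modified duration = D / (1 + y/m) = 1.923299 / (1 + 0.014500) = 1.895810


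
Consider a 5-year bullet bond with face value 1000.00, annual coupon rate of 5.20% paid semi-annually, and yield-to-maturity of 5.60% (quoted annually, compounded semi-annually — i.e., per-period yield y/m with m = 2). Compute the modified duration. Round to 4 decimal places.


Coupon per period c = face * coupon_rate / m = 26.000000
Periods per year m = 2; per-period yield y/m = 0.028000
Number of cashflows N = 10
Cashflows (t years, CF_t, discount factor 1/(1+y/m)^(m*t), PV):
  t = 0.5000: CF_t = 26.000000, DF = 0.972763, PV = 25.291829
  t = 1.0000: CF_t = 26.000000, DF = 0.946267, PV = 24.602946
  t = 1.5000: CF_t = 26.000000, DF = 0.920493, PV = 23.932827
  t = 2.0000: CF_t = 26.000000, DF = 0.895422, PV = 23.280960
  t = 2.5000: CF_t = 26.000000, DF = 0.871033, PV = 22.646848
  t = 3.0000: CF_t = 26.000000, DF = 0.847308, PV = 22.030008
  t = 3.5000: CF_t = 26.000000, DF = 0.824230, PV = 21.429969
  t = 4.0000: CF_t = 26.000000, DF = 0.801780, PV = 20.846273
  t = 4.5000: CF_t = 26.000000, DF = 0.779941, PV = 20.278476
  t = 5.0000: CF_t = 1026.000000, DF = 0.758698, PV = 778.423994
Price P = sum_t PV_t = 982.764132
First compute Macaulay numerator sum_t t * PV_t:
  t * PV_t at t = 0.5000: 12.645914
  t * PV_t at t = 1.0000: 24.602946
  t * PV_t at t = 1.5000: 35.899241
  t * PV_t at t = 2.0000: 46.561921
  t * PV_t at t = 2.5000: 56.617121
  t * PV_t at t = 3.0000: 66.090025
  t * PV_t at t = 3.5000: 75.004892
  t * PV_t at t = 4.0000: 83.385094
  t * PV_t at t = 4.5000: 91.253143
  t * PV_t at t = 5.0000: 3892.119971
Macaulay duration D = 4384.180267 / 982.764132 = 4.461071
Modified duration = D / (1 + y/m) = 4.461071 / (1 + 0.028000) = 4.339563

Answer: Modified duration = 4.3396


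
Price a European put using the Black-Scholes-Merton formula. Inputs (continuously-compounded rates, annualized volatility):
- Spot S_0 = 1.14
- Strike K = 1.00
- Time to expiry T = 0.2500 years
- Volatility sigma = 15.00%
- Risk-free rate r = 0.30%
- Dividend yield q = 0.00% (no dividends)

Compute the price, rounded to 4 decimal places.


Answer: Price = 0.0013

Derivation:
d1 = (ln(S/K) + (r - q + 0.5*sigma^2) * T) / (sigma * sqrt(T)) = 1.79454350
d2 = d1 - sigma * sqrt(T) = 1.71954350
exp(-rT) = 0.99925028; exp(-qT) = 1.00000000
P = K * exp(-rT) * N(-d2) - S_0 * exp(-qT) * N(-d1)
N(-d1) = 0.03636323; N(-d2) = 0.04275773
P = 1.0000 * 0.99925028 * 0.04275773 - 1.1400 * 1.00000000 * 0.03636323 = 0.0013


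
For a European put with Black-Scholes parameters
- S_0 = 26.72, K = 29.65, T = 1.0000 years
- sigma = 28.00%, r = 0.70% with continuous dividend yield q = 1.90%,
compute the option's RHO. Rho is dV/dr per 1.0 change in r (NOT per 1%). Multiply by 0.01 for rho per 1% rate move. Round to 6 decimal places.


d1 = -0.2744634885; d2 = -0.5544634885
phi(d1) = 0.3841955403; exp(-qT) = 0.9811793622; exp(-rT) = 0.9930244429
N(-d2) = 0.7103691567
Rho = -K*T*exp(-rT)*N(-d2) = -29.6500 * 1.0000 * 0.9930244429 * 0.7103691567 = -20.915523

Answer: Rho = -20.915523


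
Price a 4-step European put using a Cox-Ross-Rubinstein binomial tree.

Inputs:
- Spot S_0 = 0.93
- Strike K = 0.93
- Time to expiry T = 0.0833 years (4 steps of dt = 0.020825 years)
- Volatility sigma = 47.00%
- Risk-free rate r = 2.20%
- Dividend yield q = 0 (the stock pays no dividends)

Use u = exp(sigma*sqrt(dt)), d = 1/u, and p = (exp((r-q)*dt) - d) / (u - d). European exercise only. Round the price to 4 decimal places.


Answer: Price = V(0,0) = 0.0464

Derivation:
dt = T/N = 0.020825
u = exp(sigma*sqrt(dt)) = 1.070178; d = 1/u = 0.934424
p = (exp((r-q)*dt) - d) / (u - d) = 0.486426
Discount per step: exp(-r*dt) = 0.999542
Stock lattice S(k, i) with i counting down-moves:
  k=0: S(0,0) = 0.9300
  k=1: S(1,0) = 0.9953; S(1,1) = 0.8690
  k=2: S(2,0) = 1.0651; S(2,1) = 0.9300; S(2,2) = 0.8120
  k=3: S(3,0) = 1.1399; S(3,1) = 0.9953; S(3,2) = 0.8690; S(3,3) = 0.7588
  k=4: S(4,0) = 1.2199; S(4,1) = 1.0651; S(4,2) = 0.9300; S(4,3) = 0.8120; S(4,4) = 0.7090
Terminal payoffs V(N, i) = max(K - S_T, 0):
  V(4,0) = 0.000000; V(4,1) = 0.000000; V(4,2) = 0.000000; V(4,3) = 0.117972; V(4,4) = 0.220980
Backward induction: V(k, i) = exp(-r*dt) * [p * V(k+1, i) + (1-p) * V(k+1, i+1)].
  V(3,0) = exp(-r*dt) * [p*0.000000 + (1-p)*0.000000] = 0.000000
  V(3,1) = exp(-r*dt) * [p*0.000000 + (1-p)*0.000000] = 0.000000
  V(3,2) = exp(-r*dt) * [p*0.000000 + (1-p)*0.117972] = 0.060560
  V(3,3) = exp(-r*dt) * [p*0.117972 + (1-p)*0.220980] = 0.170796
  V(2,0) = exp(-r*dt) * [p*0.000000 + (1-p)*0.000000] = 0.000000
  V(2,1) = exp(-r*dt) * [p*0.000000 + (1-p)*0.060560] = 0.031088
  V(2,2) = exp(-r*dt) * [p*0.060560 + (1-p)*0.170796] = 0.117121
  V(1,0) = exp(-r*dt) * [p*0.000000 + (1-p)*0.031088] = 0.015959
  V(1,1) = exp(-r*dt) * [p*0.031088 + (1-p)*0.117121] = 0.075237
  V(0,0) = exp(-r*dt) * [p*0.015959 + (1-p)*0.075237] = 0.046381
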